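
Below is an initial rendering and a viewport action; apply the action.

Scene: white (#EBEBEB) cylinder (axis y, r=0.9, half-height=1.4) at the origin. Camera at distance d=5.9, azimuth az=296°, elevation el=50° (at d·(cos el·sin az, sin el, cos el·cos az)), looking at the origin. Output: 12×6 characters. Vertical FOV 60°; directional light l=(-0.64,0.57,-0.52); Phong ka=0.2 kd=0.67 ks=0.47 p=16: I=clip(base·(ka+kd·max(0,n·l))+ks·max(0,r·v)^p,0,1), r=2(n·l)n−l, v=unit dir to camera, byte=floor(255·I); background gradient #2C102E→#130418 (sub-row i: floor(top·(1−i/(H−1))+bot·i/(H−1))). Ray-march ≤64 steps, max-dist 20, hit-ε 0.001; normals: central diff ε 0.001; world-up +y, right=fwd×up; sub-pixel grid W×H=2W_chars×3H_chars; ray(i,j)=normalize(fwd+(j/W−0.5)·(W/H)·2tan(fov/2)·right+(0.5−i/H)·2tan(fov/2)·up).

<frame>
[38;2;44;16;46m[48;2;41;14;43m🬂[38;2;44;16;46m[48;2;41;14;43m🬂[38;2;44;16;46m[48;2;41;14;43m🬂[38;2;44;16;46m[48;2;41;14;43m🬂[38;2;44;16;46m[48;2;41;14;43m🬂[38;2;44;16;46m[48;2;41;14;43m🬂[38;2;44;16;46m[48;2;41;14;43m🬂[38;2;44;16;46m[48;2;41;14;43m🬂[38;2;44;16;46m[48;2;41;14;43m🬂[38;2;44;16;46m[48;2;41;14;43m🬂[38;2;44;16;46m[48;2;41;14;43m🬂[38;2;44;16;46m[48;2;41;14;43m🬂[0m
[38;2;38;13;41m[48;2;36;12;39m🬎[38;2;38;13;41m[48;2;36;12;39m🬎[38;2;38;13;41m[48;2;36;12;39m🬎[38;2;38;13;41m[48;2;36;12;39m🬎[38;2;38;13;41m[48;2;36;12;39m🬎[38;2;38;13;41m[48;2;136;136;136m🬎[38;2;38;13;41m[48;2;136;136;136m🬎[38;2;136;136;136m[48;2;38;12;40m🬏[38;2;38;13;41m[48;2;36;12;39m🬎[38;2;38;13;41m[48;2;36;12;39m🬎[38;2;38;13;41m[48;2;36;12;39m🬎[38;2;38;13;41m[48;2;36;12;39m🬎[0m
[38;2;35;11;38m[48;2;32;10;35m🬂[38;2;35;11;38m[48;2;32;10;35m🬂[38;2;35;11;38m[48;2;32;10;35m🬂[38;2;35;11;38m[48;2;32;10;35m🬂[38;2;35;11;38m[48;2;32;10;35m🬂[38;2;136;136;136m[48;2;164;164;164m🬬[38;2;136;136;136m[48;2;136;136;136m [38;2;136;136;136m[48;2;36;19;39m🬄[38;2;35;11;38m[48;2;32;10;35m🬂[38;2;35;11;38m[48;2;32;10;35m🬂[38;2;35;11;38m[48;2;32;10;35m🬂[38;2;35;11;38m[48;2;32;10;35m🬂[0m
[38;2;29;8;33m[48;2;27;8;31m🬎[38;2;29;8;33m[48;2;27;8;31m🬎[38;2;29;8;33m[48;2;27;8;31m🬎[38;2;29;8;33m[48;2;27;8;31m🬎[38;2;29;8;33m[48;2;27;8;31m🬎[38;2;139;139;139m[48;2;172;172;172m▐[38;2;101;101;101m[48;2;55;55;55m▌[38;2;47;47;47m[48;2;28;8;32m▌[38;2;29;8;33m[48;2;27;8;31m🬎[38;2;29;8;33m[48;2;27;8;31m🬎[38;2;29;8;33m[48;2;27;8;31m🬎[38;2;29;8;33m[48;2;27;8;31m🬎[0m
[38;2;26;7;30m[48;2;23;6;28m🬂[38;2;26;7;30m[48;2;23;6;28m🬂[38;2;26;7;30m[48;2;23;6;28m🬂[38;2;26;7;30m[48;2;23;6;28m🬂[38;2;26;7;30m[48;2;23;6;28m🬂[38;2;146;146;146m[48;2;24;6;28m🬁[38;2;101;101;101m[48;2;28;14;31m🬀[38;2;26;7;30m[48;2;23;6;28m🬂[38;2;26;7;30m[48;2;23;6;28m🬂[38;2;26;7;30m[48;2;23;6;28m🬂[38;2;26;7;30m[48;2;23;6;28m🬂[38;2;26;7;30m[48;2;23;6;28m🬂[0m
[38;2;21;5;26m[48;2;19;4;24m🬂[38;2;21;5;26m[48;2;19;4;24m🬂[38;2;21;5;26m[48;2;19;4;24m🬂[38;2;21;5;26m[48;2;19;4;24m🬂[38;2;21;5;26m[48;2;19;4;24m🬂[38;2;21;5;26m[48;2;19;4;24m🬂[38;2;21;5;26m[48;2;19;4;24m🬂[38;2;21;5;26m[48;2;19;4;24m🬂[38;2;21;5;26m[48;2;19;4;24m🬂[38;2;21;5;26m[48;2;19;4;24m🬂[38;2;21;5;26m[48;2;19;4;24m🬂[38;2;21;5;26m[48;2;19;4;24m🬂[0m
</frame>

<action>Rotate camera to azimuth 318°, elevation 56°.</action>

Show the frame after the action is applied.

<frame>
[38;2;44;16;46m[48;2;41;14;43m🬂[38;2;44;16;46m[48;2;41;14;43m🬂[38;2;44;16;46m[48;2;41;14;43m🬂[38;2;44;16;46m[48;2;41;14;43m🬂[38;2;44;16;46m[48;2;41;14;43m🬂[38;2;44;16;46m[48;2;41;14;43m🬂[38;2;44;16;46m[48;2;41;14;43m🬂[38;2;44;16;46m[48;2;41;14;43m🬂[38;2;44;16;46m[48;2;41;14;43m🬂[38;2;44;16;46m[48;2;41;14;43m🬂[38;2;44;16;46m[48;2;41;14;43m🬂[38;2;44;16;46m[48;2;41;14;43m🬂[0m
[38;2;38;13;41m[48;2;36;12;39m🬎[38;2;38;13;41m[48;2;36;12;39m🬎[38;2;38;13;41m[48;2;36;12;39m🬎[38;2;38;13;41m[48;2;36;12;39m🬎[38;2;38;13;41m[48;2;36;12;39m🬎[38;2;38;12;40m[48;2;136;136;136m🬝[38;2;38;13;41m[48;2;136;136;136m🬎[38;2;38;13;41m[48;2;36;12;39m🬎[38;2;38;13;41m[48;2;36;12;39m🬎[38;2;38;13;41m[48;2;36;12;39m🬎[38;2;38;13;41m[48;2;36;12;39m🬎[38;2;38;13;41m[48;2;36;12;39m🬎[0m
[38;2;35;11;38m[48;2;32;10;35m🬂[38;2;35;11;38m[48;2;32;10;35m🬂[38;2;35;11;38m[48;2;32;10;35m🬂[38;2;35;11;38m[48;2;32;10;35m🬂[38;2;35;11;38m[48;2;32;10;35m🬂[38;2;136;136;136m[48;2;136;136;136m [38;2;136;136;136m[48;2;136;136;136m [38;2;136;136;136m[48;2;33;10;36m▌[38;2;35;11;38m[48;2;32;10;35m🬂[38;2;35;11;38m[48;2;32;10;35m🬂[38;2;35;11;38m[48;2;32;10;35m🬂[38;2;35;11;38m[48;2;32;10;35m🬂[0m
[38;2;29;8;33m[48;2;27;8;31m🬎[38;2;29;8;33m[48;2;27;8;31m🬎[38;2;29;8;33m[48;2;27;8;31m🬎[38;2;29;8;33m[48;2;27;8;31m🬎[38;2;29;8;33m[48;2;27;8;31m🬎[38;2;116;116;116m[48;2;27;8;31m🬬[38;2;53;53;53m[48;2;47;47;47m▌[38;2;47;47;47m[48;2;28;8;32m🬄[38;2;29;8;33m[48;2;27;8;31m🬎[38;2;29;8;33m[48;2;27;8;31m🬎[38;2;29;8;33m[48;2;27;8;31m🬎[38;2;29;8;33m[48;2;27;8;31m🬎[0m
[38;2;26;7;30m[48;2;23;6;28m🬂[38;2;26;7;30m[48;2;23;6;28m🬂[38;2;26;7;30m[48;2;23;6;28m🬂[38;2;26;7;30m[48;2;23;6;28m🬂[38;2;26;7;30m[48;2;23;6;28m🬂[38;2;110;110;110m[48;2;24;6;28m🬁[38;2;50;50;50m[48;2;23;6;28m🬂[38;2;26;7;30m[48;2;23;6;28m🬂[38;2;26;7;30m[48;2;23;6;28m🬂[38;2;26;7;30m[48;2;23;6;28m🬂[38;2;26;7;30m[48;2;23;6;28m🬂[38;2;26;7;30m[48;2;23;6;28m🬂[0m
[38;2;21;5;26m[48;2;19;4;24m🬂[38;2;21;5;26m[48;2;19;4;24m🬂[38;2;21;5;26m[48;2;19;4;24m🬂[38;2;21;5;26m[48;2;19;4;24m🬂[38;2;21;5;26m[48;2;19;4;24m🬂[38;2;21;5;26m[48;2;19;4;24m🬂[38;2;21;5;26m[48;2;19;4;24m🬂[38;2;21;5;26m[48;2;19;4;24m🬂[38;2;21;5;26m[48;2;19;4;24m🬂[38;2;21;5;26m[48;2;19;4;24m🬂[38;2;21;5;26m[48;2;19;4;24m🬂[38;2;21;5;26m[48;2;19;4;24m🬂[0m
</frame>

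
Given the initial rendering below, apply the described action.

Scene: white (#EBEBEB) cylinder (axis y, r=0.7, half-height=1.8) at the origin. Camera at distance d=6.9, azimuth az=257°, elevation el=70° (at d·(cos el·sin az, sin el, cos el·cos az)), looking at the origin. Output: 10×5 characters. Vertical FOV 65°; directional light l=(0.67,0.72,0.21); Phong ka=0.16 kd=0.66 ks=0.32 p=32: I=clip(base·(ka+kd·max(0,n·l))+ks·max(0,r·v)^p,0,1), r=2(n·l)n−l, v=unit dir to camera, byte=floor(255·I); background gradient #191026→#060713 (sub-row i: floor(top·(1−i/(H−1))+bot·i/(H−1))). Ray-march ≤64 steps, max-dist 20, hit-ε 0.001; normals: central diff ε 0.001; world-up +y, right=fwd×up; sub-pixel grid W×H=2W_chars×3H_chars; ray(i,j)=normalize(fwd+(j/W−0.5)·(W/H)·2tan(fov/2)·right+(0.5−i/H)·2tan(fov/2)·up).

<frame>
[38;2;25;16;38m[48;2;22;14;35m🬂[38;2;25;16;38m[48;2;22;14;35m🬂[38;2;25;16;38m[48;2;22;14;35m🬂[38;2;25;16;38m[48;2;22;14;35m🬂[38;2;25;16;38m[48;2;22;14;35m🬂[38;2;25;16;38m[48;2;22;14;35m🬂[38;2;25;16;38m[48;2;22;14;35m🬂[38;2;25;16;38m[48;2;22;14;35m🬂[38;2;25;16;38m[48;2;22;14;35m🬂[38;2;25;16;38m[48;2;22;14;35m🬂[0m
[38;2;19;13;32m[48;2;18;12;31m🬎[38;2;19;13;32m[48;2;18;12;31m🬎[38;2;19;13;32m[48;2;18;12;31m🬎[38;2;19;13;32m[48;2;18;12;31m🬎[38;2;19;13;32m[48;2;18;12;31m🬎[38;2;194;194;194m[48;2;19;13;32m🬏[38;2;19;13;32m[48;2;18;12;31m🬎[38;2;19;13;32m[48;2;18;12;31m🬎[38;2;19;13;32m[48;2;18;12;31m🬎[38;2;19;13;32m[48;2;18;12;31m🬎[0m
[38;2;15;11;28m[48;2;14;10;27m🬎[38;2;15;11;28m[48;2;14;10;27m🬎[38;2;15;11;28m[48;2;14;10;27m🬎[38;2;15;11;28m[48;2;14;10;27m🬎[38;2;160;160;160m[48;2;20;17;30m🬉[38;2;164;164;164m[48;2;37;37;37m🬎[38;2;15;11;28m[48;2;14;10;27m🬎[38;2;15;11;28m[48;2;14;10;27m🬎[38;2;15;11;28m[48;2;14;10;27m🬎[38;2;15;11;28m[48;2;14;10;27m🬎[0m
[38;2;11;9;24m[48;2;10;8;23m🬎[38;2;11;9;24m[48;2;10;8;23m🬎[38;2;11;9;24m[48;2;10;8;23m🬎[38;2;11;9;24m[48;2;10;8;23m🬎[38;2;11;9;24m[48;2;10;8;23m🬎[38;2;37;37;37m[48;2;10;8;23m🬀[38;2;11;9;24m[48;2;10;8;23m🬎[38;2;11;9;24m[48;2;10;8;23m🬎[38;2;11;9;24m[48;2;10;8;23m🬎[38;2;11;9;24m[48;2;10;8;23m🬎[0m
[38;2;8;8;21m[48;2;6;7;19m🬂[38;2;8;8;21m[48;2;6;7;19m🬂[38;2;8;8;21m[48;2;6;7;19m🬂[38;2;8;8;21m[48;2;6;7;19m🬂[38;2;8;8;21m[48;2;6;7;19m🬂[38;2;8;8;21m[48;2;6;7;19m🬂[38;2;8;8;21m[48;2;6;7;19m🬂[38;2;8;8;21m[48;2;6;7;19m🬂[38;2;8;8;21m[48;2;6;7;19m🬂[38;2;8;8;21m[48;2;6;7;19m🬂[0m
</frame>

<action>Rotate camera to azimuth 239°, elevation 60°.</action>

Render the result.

<frame>
[38;2;25;16;38m[48;2;22;14;35m🬂[38;2;25;16;38m[48;2;22;14;35m🬂[38;2;25;16;38m[48;2;22;14;35m🬂[38;2;25;16;38m[48;2;22;14;35m🬂[38;2;25;16;38m[48;2;22;14;35m🬂[38;2;25;16;38m[48;2;22;14;35m🬂[38;2;25;16;38m[48;2;22;14;35m🬂[38;2;25;16;38m[48;2;22;14;35m🬂[38;2;25;16;38m[48;2;22;14;35m🬂[38;2;25;16;38m[48;2;22;14;35m🬂[0m
[38;2;19;13;32m[48;2;18;12;31m🬎[38;2;19;13;32m[48;2;18;12;31m🬎[38;2;19;13;32m[48;2;18;12;31m🬎[38;2;19;13;32m[48;2;18;12;31m🬎[38;2;19;13;32m[48;2;236;236;236m🬝[38;2;19;13;32m[48;2;198;198;198m🬎[38;2;19;13;32m[48;2;18;12;31m🬎[38;2;19;13;32m[48;2;18;12;31m🬎[38;2;19;13;32m[48;2;18;12;31m🬎[38;2;19;13;32m[48;2;18;12;31m🬎[0m
[38;2;15;11;28m[48;2;14;10;27m🬎[38;2;15;11;28m[48;2;14;10;27m🬎[38;2;15;11;28m[48;2;14;10;27m🬎[38;2;15;11;28m[48;2;14;10;27m🬎[38;2;222;222;222m[48;2;23;21;31m🬁[38;2;189;189;189m[48;2;37;37;37m🬂[38;2;15;11;28m[48;2;14;10;27m🬎[38;2;15;11;28m[48;2;14;10;27m🬎[38;2;15;11;28m[48;2;14;10;27m🬎[38;2;15;11;28m[48;2;14;10;27m🬎[0m
[38;2;11;9;24m[48;2;10;8;23m🬎[38;2;11;9;24m[48;2;10;8;23m🬎[38;2;11;9;24m[48;2;10;8;23m🬎[38;2;11;9;24m[48;2;10;8;23m🬎[38;2;11;9;24m[48;2;10;8;23m🬎[38;2;37;37;37m[48;2;10;8;23m🬀[38;2;11;9;24m[48;2;10;8;23m🬎[38;2;11;9;24m[48;2;10;8;23m🬎[38;2;11;9;24m[48;2;10;8;23m🬎[38;2;11;9;24m[48;2;10;8;23m🬎[0m
[38;2;8;8;21m[48;2;6;7;19m🬂[38;2;8;8;21m[48;2;6;7;19m🬂[38;2;8;8;21m[48;2;6;7;19m🬂[38;2;8;8;21m[48;2;6;7;19m🬂[38;2;8;8;21m[48;2;6;7;19m🬂[38;2;8;8;21m[48;2;6;7;19m🬂[38;2;8;8;21m[48;2;6;7;19m🬂[38;2;8;8;21m[48;2;6;7;19m🬂[38;2;8;8;21m[48;2;6;7;19m🬂[38;2;8;8;21m[48;2;6;7;19m🬂[0m
</frame>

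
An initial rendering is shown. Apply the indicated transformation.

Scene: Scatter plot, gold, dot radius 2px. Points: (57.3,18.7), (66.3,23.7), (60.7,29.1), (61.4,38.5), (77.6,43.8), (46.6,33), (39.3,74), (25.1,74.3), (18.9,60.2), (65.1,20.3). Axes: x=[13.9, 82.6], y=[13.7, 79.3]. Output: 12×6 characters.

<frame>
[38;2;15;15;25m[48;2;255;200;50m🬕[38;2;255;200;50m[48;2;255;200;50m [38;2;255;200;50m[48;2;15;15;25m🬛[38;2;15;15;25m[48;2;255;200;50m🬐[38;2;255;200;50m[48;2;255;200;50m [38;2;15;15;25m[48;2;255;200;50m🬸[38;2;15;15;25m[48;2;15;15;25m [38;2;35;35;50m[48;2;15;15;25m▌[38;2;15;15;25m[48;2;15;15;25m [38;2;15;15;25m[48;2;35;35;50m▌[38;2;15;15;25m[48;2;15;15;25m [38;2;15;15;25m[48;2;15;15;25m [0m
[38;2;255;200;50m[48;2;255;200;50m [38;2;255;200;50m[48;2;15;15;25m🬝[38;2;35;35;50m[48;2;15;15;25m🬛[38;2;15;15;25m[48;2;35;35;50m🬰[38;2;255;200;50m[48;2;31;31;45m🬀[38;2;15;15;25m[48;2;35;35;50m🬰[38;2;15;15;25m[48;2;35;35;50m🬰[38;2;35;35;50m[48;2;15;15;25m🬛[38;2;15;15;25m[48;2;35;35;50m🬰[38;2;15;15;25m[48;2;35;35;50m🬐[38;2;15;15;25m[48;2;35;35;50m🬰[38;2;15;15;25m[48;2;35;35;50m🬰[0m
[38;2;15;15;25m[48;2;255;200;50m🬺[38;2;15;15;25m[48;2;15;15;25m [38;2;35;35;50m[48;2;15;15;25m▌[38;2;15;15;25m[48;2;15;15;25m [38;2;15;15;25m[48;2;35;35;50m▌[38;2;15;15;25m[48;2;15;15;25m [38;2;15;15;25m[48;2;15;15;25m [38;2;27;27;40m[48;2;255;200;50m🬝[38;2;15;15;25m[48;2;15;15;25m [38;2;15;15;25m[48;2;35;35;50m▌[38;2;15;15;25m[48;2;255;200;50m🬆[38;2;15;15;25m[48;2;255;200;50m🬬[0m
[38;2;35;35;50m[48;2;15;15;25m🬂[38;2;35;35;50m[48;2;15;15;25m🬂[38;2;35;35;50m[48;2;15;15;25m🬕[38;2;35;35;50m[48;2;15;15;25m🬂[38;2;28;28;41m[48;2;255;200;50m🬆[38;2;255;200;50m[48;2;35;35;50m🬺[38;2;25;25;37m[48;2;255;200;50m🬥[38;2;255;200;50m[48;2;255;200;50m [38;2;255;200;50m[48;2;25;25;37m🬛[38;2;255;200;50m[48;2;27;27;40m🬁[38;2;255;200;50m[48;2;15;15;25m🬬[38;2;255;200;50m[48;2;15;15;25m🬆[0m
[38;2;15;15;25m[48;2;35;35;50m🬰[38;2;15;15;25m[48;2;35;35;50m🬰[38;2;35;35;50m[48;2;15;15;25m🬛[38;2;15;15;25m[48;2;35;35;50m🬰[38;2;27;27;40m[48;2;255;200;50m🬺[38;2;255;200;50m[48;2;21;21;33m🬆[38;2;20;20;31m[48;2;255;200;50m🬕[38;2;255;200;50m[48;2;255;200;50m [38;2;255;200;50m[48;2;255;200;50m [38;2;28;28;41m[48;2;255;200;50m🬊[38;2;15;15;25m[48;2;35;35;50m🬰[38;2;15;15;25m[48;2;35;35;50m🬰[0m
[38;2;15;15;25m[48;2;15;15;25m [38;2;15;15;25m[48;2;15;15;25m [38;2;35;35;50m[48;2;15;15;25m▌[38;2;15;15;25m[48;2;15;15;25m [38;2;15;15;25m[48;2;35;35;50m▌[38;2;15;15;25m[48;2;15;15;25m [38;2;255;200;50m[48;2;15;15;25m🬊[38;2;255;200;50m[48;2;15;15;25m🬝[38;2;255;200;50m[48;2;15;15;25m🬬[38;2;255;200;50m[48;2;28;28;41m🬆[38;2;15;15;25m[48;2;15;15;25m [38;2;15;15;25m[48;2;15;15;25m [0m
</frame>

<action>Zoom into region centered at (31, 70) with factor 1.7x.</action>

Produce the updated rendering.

<frame>
[38;2;15;15;25m[48;2;15;15;25m [38;2;15;15;25m[48;2;15;15;25m [38;2;35;35;50m[48;2;15;15;25m▌[38;2;15;15;25m[48;2;15;15;25m [38;2;15;15;25m[48;2;35;35;50m▌[38;2;15;15;25m[48;2;15;15;25m [38;2;15;15;25m[48;2;15;15;25m [38;2;35;35;50m[48;2;15;15;25m▌[38;2;15;15;25m[48;2;15;15;25m [38;2;15;15;25m[48;2;35;35;50m▌[38;2;15;15;25m[48;2;15;15;25m [38;2;15;15;25m[48;2;15;15;25m [0m
[38;2;15;15;25m[48;2;35;35;50m🬰[38;2;15;15;25m[48;2;35;35;50m🬰[38;2;35;35;50m[48;2;15;15;25m🬛[38;2;23;23;35m[48;2;255;200;50m🬝[38;2;28;28;41m[48;2;255;200;50m🬊[38;2;15;15;25m[48;2;35;35;50m🬰[38;2;15;15;25m[48;2;35;35;50m🬰[38;2;31;31;45m[48;2;255;200;50m🬝[38;2;21;21;33m[48;2;255;200;50m🬊[38;2;15;15;25m[48;2;35;35;50m🬐[38;2;15;15;25m[48;2;35;35;50m🬰[38;2;15;15;25m[48;2;35;35;50m🬰[0m
[38;2;15;15;25m[48;2;15;15;25m [38;2;15;15;25m[48;2;15;15;25m [38;2;35;35;50m[48;2;15;15;25m▌[38;2;255;200;50m[48;2;15;15;25m🬊[38;2;255;200;50m[48;2;35;35;50m🬝[38;2;255;200;50m[48;2;15;15;25m🬀[38;2;15;15;25m[48;2;15;15;25m [38;2;255;200;50m[48;2;28;28;41m🬊[38;2;255;200;50m[48;2;15;15;25m🬝[38;2;255;200;50m[48;2;27;27;40m🬀[38;2;15;15;25m[48;2;15;15;25m [38;2;15;15;25m[48;2;15;15;25m [0m
[38;2;35;35;50m[48;2;15;15;25m🬂[38;2;23;23;35m[48;2;255;200;50m🬝[38;2;255;200;50m[48;2;28;28;41m🬱[38;2;35;35;50m[48;2;15;15;25m🬂[38;2;35;35;50m[48;2;15;15;25m🬨[38;2;35;35;50m[48;2;15;15;25m🬂[38;2;35;35;50m[48;2;15;15;25m🬂[38;2;35;35;50m[48;2;15;15;25m🬕[38;2;35;35;50m[48;2;15;15;25m🬂[38;2;35;35;50m[48;2;15;15;25m🬨[38;2;35;35;50m[48;2;15;15;25m🬂[38;2;35;35;50m[48;2;15;15;25m🬂[0m
[38;2;15;15;25m[48;2;35;35;50m🬰[38;2;255;200;50m[48;2;21;21;33m🬊[38;2;255;200;50m[48;2;15;15;25m🬝[38;2;255;200;50m[48;2;23;23;35m🬀[38;2;15;15;25m[48;2;35;35;50m🬐[38;2;15;15;25m[48;2;35;35;50m🬰[38;2;15;15;25m[48;2;35;35;50m🬰[38;2;35;35;50m[48;2;15;15;25m🬛[38;2;15;15;25m[48;2;35;35;50m🬰[38;2;15;15;25m[48;2;35;35;50m🬐[38;2;15;15;25m[48;2;35;35;50m🬰[38;2;15;15;25m[48;2;35;35;50m🬰[0m
[38;2;15;15;25m[48;2;15;15;25m [38;2;15;15;25m[48;2;15;15;25m [38;2;35;35;50m[48;2;15;15;25m▌[38;2;15;15;25m[48;2;15;15;25m [38;2;15;15;25m[48;2;35;35;50m▌[38;2;15;15;25m[48;2;15;15;25m [38;2;15;15;25m[48;2;15;15;25m [38;2;35;35;50m[48;2;15;15;25m▌[38;2;15;15;25m[48;2;15;15;25m [38;2;15;15;25m[48;2;35;35;50m▌[38;2;15;15;25m[48;2;15;15;25m [38;2;15;15;25m[48;2;15;15;25m [0m
</frame>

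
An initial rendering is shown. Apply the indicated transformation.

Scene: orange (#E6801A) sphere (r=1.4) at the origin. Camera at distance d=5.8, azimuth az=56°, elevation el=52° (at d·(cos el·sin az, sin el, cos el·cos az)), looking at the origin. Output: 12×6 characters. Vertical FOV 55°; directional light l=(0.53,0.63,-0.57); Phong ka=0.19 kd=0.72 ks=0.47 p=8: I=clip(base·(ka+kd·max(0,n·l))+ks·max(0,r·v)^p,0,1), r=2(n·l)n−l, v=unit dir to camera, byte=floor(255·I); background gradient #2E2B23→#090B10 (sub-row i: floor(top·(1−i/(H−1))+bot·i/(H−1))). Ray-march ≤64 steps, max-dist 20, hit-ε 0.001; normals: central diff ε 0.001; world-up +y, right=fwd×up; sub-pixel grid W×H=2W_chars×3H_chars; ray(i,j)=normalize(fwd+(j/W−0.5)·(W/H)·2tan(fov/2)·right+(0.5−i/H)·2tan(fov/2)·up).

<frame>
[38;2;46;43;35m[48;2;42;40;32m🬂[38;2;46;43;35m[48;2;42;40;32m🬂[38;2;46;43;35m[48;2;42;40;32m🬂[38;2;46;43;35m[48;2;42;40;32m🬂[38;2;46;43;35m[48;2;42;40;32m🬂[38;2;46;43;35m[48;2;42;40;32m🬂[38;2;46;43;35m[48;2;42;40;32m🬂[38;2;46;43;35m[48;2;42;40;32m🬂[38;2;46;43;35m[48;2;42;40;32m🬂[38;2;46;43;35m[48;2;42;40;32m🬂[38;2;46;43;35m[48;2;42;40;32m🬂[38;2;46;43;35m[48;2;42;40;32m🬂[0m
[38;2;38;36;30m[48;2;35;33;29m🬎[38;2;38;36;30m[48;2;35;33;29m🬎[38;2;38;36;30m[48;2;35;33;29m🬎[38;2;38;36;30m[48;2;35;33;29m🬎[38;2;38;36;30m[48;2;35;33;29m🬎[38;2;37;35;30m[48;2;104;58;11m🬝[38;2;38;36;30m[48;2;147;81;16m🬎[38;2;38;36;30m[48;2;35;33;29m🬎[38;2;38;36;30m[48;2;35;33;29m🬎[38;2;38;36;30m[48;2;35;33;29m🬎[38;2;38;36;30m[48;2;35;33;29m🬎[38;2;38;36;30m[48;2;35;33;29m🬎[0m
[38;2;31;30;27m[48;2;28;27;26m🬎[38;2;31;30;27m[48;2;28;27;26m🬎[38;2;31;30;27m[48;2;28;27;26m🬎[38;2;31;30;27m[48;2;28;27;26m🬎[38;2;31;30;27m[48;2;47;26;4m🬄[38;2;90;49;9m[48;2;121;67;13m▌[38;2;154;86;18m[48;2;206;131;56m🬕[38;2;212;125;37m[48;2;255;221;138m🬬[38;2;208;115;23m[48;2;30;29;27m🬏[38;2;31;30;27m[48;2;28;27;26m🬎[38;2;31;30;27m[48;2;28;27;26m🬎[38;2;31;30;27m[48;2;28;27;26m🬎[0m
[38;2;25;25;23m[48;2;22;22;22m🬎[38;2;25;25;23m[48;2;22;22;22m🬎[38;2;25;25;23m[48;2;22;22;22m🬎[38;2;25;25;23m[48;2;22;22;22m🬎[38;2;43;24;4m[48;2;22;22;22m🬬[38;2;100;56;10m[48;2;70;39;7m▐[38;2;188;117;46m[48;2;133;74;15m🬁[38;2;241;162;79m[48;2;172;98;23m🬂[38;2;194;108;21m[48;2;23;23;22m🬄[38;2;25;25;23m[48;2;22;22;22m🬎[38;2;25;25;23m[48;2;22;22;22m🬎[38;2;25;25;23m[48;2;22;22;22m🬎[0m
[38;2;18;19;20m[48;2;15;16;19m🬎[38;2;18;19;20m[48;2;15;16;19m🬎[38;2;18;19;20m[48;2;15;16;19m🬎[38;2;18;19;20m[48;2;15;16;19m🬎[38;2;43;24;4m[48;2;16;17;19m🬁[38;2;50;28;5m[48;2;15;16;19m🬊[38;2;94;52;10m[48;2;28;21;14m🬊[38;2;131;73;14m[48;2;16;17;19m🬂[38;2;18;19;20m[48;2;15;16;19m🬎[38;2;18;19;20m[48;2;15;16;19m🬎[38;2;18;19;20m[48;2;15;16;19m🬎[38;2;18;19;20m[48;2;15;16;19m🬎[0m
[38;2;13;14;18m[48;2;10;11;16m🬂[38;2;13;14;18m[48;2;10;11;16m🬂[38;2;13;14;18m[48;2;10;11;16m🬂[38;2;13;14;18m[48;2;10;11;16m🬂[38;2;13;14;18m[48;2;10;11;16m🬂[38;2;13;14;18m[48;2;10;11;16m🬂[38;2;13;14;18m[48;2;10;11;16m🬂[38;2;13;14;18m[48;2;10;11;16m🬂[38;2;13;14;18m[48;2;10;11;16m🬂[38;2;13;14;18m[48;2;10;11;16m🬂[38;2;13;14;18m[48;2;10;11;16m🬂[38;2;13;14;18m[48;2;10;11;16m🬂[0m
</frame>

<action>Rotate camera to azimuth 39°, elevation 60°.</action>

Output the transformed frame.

<frame>
[38;2;46;43;35m[48;2;42;40;32m🬂[38;2;46;43;35m[48;2;42;40;32m🬂[38;2;46;43;35m[48;2;42;40;32m🬂[38;2;46;43;35m[48;2;42;40;32m🬂[38;2;46;43;35m[48;2;42;40;32m🬂[38;2;46;43;35m[48;2;42;40;32m🬂[38;2;46;43;35m[48;2;42;40;32m🬂[38;2;46;43;35m[48;2;42;40;32m🬂[38;2;46;43;35m[48;2;42;40;32m🬂[38;2;46;43;35m[48;2;42;40;32m🬂[38;2;46;43;35m[48;2;42;40;32m🬂[38;2;46;43;35m[48;2;42;40;32m🬂[0m
[38;2;38;36;30m[48;2;35;33;29m🬎[38;2;38;36;30m[48;2;35;33;29m🬎[38;2;38;36;30m[48;2;35;33;29m🬎[38;2;38;36;30m[48;2;35;33;29m🬎[38;2;38;36;30m[48;2;35;33;29m🬎[38;2;37;35;30m[48;2;114;63;12m🬝[38;2;38;36;30m[48;2;156;86;17m🬎[38;2;38;36;30m[48;2;35;33;29m🬎[38;2;38;36;30m[48;2;35;33;29m🬎[38;2;38;36;30m[48;2;35;33;29m🬎[38;2;38;36;30m[48;2;35;33;29m🬎[38;2;38;36;30m[48;2;35;33;29m🬎[0m
[38;2;31;30;27m[48;2;28;27;26m🬎[38;2;31;30;27m[48;2;28;27;26m🬎[38;2;31;30;27m[48;2;28;27;26m🬎[38;2;31;30;27m[48;2;28;27;26m🬎[38;2;31;30;27m[48;2;45;25;4m🬄[38;2;117;65;12m[48;2;86;48;9m▐[38;2;152;86;19m[48;2;202;129;58m🬕[38;2;213;125;37m[48;2;255;195;114m🬨[38;2;205;114;23m[48;2;30;29;27m🬏[38;2;31;30;27m[48;2;28;27;26m🬎[38;2;31;30;27m[48;2;28;27;26m🬎[38;2;31;30;27m[48;2;28;27;26m🬎[0m
[38;2;25;25;23m[48;2;22;22;22m🬎[38;2;25;25;23m[48;2;22;22;22m🬎[38;2;25;25;23m[48;2;22;22;22m🬎[38;2;25;25;23m[48;2;22;22;22m🬎[38;2;43;24;4m[48;2;22;22;22m🬬[38;2;93;51;10m[48;2;59;32;6m🬉[38;2;147;85;23m[48;2;111;61;12m🬉[38;2;217;139;62m[48;2;153;86;19m🬂[38;2;185;103;21m[48;2;23;23;22m🬄[38;2;25;25;23m[48;2;22;22;22m🬎[38;2;25;25;23m[48;2;22;22;22m🬎[38;2;25;25;23m[48;2;22;22;22m🬎[0m
[38;2;18;19;20m[48;2;15;16;19m🬎[38;2;18;19;20m[48;2;15;16;19m🬎[38;2;18;19;20m[48;2;15;16;19m🬎[38;2;18;19;20m[48;2;15;16;19m🬎[38;2;43;24;4m[48;2;16;17;19m🬁[38;2;43;24;4m[48;2;15;16;19m🬊[38;2;81;45;9m[48;2;31;21;12m🬂[38;2;112;62;12m[48;2;16;17;19m🬂[38;2;18;19;20m[48;2;15;16;19m🬎[38;2;18;19;20m[48;2;15;16;19m🬎[38;2;18;19;20m[48;2;15;16;19m🬎[38;2;18;19;20m[48;2;15;16;19m🬎[0m
[38;2;13;14;18m[48;2;10;11;16m🬂[38;2;13;14;18m[48;2;10;11;16m🬂[38;2;13;14;18m[48;2;10;11;16m🬂[38;2;13;14;18m[48;2;10;11;16m🬂[38;2;13;14;18m[48;2;10;11;16m🬂[38;2;13;14;18m[48;2;10;11;16m🬂[38;2;13;14;18m[48;2;10;11;16m🬂[38;2;13;14;18m[48;2;10;11;16m🬂[38;2;13;14;18m[48;2;10;11;16m🬂[38;2;13;14;18m[48;2;10;11;16m🬂[38;2;13;14;18m[48;2;10;11;16m🬂[38;2;13;14;18m[48;2;10;11;16m🬂[0m
</frame>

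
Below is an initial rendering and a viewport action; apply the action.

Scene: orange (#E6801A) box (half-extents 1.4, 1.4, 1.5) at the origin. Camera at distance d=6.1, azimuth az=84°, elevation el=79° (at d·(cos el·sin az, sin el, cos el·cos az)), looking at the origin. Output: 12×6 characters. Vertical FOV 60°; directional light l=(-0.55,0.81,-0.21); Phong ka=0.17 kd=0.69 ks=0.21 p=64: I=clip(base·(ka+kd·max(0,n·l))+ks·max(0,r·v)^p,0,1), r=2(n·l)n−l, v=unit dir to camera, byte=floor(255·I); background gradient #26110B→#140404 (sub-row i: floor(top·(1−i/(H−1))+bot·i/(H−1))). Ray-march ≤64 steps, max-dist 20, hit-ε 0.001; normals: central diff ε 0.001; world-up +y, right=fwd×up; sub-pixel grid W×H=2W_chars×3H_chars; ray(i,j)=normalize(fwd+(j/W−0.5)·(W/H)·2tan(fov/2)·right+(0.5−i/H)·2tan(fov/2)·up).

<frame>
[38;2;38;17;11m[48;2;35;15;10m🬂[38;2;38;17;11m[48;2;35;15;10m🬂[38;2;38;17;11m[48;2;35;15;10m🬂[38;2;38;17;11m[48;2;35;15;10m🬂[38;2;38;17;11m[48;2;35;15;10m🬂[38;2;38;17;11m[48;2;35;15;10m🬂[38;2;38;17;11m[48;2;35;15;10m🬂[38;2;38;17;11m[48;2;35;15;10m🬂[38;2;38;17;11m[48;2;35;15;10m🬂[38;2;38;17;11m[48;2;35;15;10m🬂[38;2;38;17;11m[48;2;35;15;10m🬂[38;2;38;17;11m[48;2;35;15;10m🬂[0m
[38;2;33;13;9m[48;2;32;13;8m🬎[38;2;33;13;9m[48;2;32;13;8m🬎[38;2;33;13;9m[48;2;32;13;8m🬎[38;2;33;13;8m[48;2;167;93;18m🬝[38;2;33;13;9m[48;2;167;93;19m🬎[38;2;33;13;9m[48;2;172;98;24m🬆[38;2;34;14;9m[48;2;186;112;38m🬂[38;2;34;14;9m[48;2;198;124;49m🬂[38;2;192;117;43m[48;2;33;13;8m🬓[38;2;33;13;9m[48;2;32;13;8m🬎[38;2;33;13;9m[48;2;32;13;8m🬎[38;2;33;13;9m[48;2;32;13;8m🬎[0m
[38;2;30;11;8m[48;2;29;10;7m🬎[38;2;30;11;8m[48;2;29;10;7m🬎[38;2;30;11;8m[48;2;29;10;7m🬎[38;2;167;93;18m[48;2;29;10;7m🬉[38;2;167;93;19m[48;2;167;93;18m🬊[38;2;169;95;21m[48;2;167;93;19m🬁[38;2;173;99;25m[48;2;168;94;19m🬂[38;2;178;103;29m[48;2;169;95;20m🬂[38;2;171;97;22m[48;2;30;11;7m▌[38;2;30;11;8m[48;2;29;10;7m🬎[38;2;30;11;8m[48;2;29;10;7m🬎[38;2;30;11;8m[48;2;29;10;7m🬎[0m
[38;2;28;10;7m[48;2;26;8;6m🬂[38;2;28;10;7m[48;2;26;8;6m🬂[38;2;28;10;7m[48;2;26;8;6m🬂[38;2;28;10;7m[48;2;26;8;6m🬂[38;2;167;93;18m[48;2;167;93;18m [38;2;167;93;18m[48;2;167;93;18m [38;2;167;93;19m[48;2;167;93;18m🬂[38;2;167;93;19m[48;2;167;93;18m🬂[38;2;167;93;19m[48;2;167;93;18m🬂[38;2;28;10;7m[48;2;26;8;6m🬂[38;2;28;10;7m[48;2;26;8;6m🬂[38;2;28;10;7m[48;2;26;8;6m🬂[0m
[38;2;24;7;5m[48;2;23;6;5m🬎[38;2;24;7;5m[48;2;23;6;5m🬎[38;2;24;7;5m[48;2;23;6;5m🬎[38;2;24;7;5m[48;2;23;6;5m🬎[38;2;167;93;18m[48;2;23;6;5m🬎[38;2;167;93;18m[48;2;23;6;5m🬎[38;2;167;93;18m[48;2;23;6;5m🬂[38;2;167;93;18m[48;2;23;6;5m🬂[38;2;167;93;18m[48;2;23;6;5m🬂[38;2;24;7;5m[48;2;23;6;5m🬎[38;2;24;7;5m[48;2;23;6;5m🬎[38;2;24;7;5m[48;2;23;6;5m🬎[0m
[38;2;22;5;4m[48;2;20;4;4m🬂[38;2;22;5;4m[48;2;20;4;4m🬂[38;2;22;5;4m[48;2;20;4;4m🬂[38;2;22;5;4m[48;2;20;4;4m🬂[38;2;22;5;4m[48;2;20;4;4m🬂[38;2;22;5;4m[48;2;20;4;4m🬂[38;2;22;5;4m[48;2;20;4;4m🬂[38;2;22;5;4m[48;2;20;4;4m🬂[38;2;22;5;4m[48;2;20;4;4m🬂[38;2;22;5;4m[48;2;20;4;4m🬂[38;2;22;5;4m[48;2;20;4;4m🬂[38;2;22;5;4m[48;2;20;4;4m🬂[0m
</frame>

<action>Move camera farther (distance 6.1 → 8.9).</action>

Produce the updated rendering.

<frame>
[38;2;38;17;11m[48;2;35;15;10m🬂[38;2;38;17;11m[48;2;35;15;10m🬂[38;2;38;17;11m[48;2;35;15;10m🬂[38;2;38;17;11m[48;2;35;15;10m🬂[38;2;38;17;11m[48;2;35;15;10m🬂[38;2;38;17;11m[48;2;35;15;10m🬂[38;2;38;17;11m[48;2;35;15;10m🬂[38;2;38;17;11m[48;2;35;15;10m🬂[38;2;38;17;11m[48;2;35;15;10m🬂[38;2;38;17;11m[48;2;35;15;10m🬂[38;2;38;17;11m[48;2;35;15;10m🬂[38;2;38;17;11m[48;2;35;15;10m🬂[0m
[38;2;33;13;9m[48;2;32;13;8m🬎[38;2;33;13;9m[48;2;32;13;8m🬎[38;2;33;13;9m[48;2;32;13;8m🬎[38;2;33;13;9m[48;2;32;13;8m🬎[38;2;33;13;9m[48;2;32;13;8m🬎[38;2;33;13;9m[48;2;32;13;8m🬎[38;2;33;13;9m[48;2;32;13;8m🬎[38;2;33;13;9m[48;2;32;13;8m🬎[38;2;33;13;9m[48;2;32;13;8m🬎[38;2;33;13;9m[48;2;32;13;8m🬎[38;2;33;13;9m[48;2;32;13;8m🬎[38;2;33;13;9m[48;2;32;13;8m🬎[0m
[38;2;30;11;8m[48;2;29;10;7m🬎[38;2;30;11;8m[48;2;29;10;7m🬎[38;2;30;11;8m[48;2;29;10;7m🬎[38;2;30;11;8m[48;2;29;10;7m🬎[38;2;172;96;19m[48;2;30;11;7m▐[38;2;169;95;21m[48;2;167;93;19m🬁[38;2;173;99;25m[48;2;168;94;19m🬂[38;2;171;97;22m[48;2;30;11;8m🬲[38;2;30;11;8m[48;2;29;10;7m🬎[38;2;30;11;8m[48;2;29;10;7m🬎[38;2;30;11;8m[48;2;29;10;7m🬎[38;2;30;11;8m[48;2;29;10;7m🬎[0m
[38;2;28;10;7m[48;2;26;8;6m🬂[38;2;28;10;7m[48;2;26;8;6m🬂[38;2;28;10;7m[48;2;26;8;6m🬂[38;2;28;10;7m[48;2;26;8;6m🬂[38;2;167;93;18m[48;2;26;8;6m🬉[38;2;167;93;18m[48;2;167;93;18m [38;2;167;93;19m[48;2;167;93;18m🬂[38;2;167;93;19m[48;2;167;93;18m🬂[38;2;28;10;7m[48;2;26;8;6m🬂[38;2;28;10;7m[48;2;26;8;6m🬂[38;2;28;10;7m[48;2;26;8;6m🬂[38;2;28;10;7m[48;2;26;8;6m🬂[0m
[38;2;24;7;5m[48;2;23;6;5m🬎[38;2;24;7;5m[48;2;23;6;5m🬎[38;2;24;7;5m[48;2;23;6;5m🬎[38;2;24;7;5m[48;2;23;6;5m🬎[38;2;24;7;5m[48;2;23;6;5m🬎[38;2;24;7;5m[48;2;23;6;5m🬎[38;2;24;7;5m[48;2;23;6;5m🬎[38;2;24;7;5m[48;2;23;6;5m🬎[38;2;24;7;5m[48;2;23;6;5m🬎[38;2;24;7;5m[48;2;23;6;5m🬎[38;2;24;7;5m[48;2;23;6;5m🬎[38;2;24;7;5m[48;2;23;6;5m🬎[0m
[38;2;22;5;4m[48;2;20;4;4m🬂[38;2;22;5;4m[48;2;20;4;4m🬂[38;2;22;5;4m[48;2;20;4;4m🬂[38;2;22;5;4m[48;2;20;4;4m🬂[38;2;22;5;4m[48;2;20;4;4m🬂[38;2;22;5;4m[48;2;20;4;4m🬂[38;2;22;5;4m[48;2;20;4;4m🬂[38;2;22;5;4m[48;2;20;4;4m🬂[38;2;22;5;4m[48;2;20;4;4m🬂[38;2;22;5;4m[48;2;20;4;4m🬂[38;2;22;5;4m[48;2;20;4;4m🬂[38;2;22;5;4m[48;2;20;4;4m🬂[0m
</frame>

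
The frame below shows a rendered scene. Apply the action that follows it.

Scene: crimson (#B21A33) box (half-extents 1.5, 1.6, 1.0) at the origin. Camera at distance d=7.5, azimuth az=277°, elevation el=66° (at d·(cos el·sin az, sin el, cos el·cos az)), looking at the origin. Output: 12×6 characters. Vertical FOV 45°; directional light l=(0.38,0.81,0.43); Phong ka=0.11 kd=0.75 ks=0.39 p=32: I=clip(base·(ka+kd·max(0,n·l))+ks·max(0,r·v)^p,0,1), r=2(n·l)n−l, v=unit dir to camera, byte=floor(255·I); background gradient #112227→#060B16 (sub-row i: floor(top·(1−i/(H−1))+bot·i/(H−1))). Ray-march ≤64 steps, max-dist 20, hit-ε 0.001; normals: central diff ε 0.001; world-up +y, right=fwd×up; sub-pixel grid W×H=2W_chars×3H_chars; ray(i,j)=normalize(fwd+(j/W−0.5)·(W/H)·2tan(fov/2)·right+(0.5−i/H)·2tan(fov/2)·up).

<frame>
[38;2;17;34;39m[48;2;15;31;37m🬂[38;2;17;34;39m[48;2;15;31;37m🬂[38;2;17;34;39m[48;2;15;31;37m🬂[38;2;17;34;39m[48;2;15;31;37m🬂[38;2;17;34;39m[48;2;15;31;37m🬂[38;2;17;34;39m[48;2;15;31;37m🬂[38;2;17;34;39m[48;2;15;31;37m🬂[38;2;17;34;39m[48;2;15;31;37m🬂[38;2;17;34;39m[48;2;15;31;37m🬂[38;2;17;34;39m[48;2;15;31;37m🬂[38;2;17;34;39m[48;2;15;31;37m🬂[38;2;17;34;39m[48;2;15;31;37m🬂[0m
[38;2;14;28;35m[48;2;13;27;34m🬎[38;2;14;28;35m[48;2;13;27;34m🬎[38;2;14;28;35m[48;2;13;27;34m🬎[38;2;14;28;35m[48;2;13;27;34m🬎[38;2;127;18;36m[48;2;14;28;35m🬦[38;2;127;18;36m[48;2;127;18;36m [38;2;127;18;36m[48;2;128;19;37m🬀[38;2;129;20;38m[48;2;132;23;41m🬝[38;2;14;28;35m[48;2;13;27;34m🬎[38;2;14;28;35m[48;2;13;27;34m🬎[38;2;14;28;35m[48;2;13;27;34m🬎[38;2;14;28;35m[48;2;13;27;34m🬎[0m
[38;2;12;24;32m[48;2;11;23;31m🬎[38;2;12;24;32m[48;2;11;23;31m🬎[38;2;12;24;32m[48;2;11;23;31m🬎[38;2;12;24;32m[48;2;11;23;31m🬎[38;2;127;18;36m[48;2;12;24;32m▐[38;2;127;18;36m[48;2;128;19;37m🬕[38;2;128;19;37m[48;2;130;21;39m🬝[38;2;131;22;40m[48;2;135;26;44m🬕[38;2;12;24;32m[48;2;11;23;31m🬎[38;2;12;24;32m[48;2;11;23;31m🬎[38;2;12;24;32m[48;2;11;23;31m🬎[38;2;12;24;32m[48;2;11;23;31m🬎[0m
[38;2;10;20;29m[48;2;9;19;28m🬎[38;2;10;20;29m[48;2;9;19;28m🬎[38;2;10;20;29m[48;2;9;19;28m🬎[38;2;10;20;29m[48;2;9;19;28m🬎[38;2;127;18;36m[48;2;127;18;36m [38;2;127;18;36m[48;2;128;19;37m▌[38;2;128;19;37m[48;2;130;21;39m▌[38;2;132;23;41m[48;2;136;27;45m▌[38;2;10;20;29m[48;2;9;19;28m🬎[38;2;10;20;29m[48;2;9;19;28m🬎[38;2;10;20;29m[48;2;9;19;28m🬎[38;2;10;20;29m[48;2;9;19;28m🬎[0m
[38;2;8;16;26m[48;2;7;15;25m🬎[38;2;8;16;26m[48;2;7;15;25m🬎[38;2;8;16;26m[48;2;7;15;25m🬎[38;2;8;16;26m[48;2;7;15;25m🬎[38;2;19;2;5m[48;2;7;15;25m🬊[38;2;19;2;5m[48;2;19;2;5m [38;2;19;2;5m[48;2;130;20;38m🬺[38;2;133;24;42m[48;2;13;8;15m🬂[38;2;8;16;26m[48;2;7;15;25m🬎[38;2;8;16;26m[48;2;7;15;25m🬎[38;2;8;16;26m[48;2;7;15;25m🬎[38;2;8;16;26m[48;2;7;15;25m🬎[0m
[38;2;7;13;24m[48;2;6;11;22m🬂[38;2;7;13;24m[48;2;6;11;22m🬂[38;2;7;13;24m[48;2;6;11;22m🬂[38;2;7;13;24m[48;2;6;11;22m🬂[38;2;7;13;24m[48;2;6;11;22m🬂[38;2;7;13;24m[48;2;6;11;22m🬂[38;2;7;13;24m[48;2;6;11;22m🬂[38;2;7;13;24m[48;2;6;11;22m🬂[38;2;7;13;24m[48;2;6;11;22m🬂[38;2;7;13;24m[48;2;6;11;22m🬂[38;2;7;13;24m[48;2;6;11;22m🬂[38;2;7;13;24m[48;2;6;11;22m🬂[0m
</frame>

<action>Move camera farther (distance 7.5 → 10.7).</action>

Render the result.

<frame>
[38;2;17;34;39m[48;2;15;31;37m🬂[38;2;17;34;39m[48;2;15;31;37m🬂[38;2;17;34;39m[48;2;15;31;37m🬂[38;2;17;34;39m[48;2;15;31;37m🬂[38;2;17;34;39m[48;2;15;31;37m🬂[38;2;17;34;39m[48;2;15;31;37m🬂[38;2;17;34;39m[48;2;15;31;37m🬂[38;2;17;34;39m[48;2;15;31;37m🬂[38;2;17;34;39m[48;2;15;31;37m🬂[38;2;17;34;39m[48;2;15;31;37m🬂[38;2;17;34;39m[48;2;15;31;37m🬂[38;2;17;34;39m[48;2;15;31;37m🬂[0m
[38;2;14;28;35m[48;2;13;27;34m🬎[38;2;14;28;35m[48;2;13;27;34m🬎[38;2;14;28;35m[48;2;13;27;34m🬎[38;2;14;28;35m[48;2;13;27;34m🬎[38;2;14;28;35m[48;2;13;27;34m🬎[38;2;14;28;35m[48;2;127;18;36m🬝[38;2;14;28;35m[48;2;128;19;37m🬎[38;2;130;21;39m[48;2;14;28;35m🬏[38;2;14;28;35m[48;2;13;27;34m🬎[38;2;14;28;35m[48;2;13;27;34m🬎[38;2;14;28;35m[48;2;13;27;34m🬎[38;2;14;28;35m[48;2;13;27;34m🬎[0m
[38;2;12;24;32m[48;2;11;23;31m🬎[38;2;12;24;32m[48;2;11;23;31m🬎[38;2;12;24;32m[48;2;11;23;31m🬎[38;2;12;24;32m[48;2;11;23;31m🬎[38;2;12;24;32m[48;2;11;23;31m🬎[38;2;127;18;36m[48;2;128;19;37m🬕[38;2;128;19;37m[48;2;130;21;39m🬝[38;2;131;22;40m[48;2;12;24;32m▌[38;2;12;24;32m[48;2;11;23;31m🬎[38;2;12;24;32m[48;2;11;23;31m🬎[38;2;12;24;32m[48;2;11;23;31m🬎[38;2;12;24;32m[48;2;11;23;31m🬎[0m
[38;2;10;20;29m[48;2;9;19;28m🬎[38;2;10;20;29m[48;2;9;19;28m🬎[38;2;10;20;29m[48;2;9;19;28m🬎[38;2;10;20;29m[48;2;9;19;28m🬎[38;2;10;20;29m[48;2;9;19;28m🬎[38;2;127;18;36m[48;2;19;2;5m🬎[38;2;129;20;38m[48;2;19;2;5m🬎[38;2;132;23;41m[48;2;10;20;29m▌[38;2;10;20;29m[48;2;9;19;28m🬎[38;2;10;20;29m[48;2;9;19;28m🬎[38;2;10;20;29m[48;2;9;19;28m🬎[38;2;10;20;29m[48;2;9;19;28m🬎[0m
[38;2;8;16;26m[48;2;7;15;25m🬎[38;2;8;16;26m[48;2;7;15;25m🬎[38;2;8;16;26m[48;2;7;15;25m🬎[38;2;8;16;26m[48;2;7;15;25m🬎[38;2;8;16;26m[48;2;7;15;25m🬎[38;2;19;2;5m[48;2;7;15;25m🬂[38;2;19;2;5m[48;2;7;15;25m🬂[38;2;8;16;26m[48;2;7;15;25m🬎[38;2;8;16;26m[48;2;7;15;25m🬎[38;2;8;16;26m[48;2;7;15;25m🬎[38;2;8;16;26m[48;2;7;15;25m🬎[38;2;8;16;26m[48;2;7;15;25m🬎[0m
[38;2;7;13;24m[48;2;6;11;22m🬂[38;2;7;13;24m[48;2;6;11;22m🬂[38;2;7;13;24m[48;2;6;11;22m🬂[38;2;7;13;24m[48;2;6;11;22m🬂[38;2;7;13;24m[48;2;6;11;22m🬂[38;2;7;13;24m[48;2;6;11;22m🬂[38;2;7;13;24m[48;2;6;11;22m🬂[38;2;7;13;24m[48;2;6;11;22m🬂[38;2;7;13;24m[48;2;6;11;22m🬂[38;2;7;13;24m[48;2;6;11;22m🬂[38;2;7;13;24m[48;2;6;11;22m🬂[38;2;7;13;24m[48;2;6;11;22m🬂[0m
</frame>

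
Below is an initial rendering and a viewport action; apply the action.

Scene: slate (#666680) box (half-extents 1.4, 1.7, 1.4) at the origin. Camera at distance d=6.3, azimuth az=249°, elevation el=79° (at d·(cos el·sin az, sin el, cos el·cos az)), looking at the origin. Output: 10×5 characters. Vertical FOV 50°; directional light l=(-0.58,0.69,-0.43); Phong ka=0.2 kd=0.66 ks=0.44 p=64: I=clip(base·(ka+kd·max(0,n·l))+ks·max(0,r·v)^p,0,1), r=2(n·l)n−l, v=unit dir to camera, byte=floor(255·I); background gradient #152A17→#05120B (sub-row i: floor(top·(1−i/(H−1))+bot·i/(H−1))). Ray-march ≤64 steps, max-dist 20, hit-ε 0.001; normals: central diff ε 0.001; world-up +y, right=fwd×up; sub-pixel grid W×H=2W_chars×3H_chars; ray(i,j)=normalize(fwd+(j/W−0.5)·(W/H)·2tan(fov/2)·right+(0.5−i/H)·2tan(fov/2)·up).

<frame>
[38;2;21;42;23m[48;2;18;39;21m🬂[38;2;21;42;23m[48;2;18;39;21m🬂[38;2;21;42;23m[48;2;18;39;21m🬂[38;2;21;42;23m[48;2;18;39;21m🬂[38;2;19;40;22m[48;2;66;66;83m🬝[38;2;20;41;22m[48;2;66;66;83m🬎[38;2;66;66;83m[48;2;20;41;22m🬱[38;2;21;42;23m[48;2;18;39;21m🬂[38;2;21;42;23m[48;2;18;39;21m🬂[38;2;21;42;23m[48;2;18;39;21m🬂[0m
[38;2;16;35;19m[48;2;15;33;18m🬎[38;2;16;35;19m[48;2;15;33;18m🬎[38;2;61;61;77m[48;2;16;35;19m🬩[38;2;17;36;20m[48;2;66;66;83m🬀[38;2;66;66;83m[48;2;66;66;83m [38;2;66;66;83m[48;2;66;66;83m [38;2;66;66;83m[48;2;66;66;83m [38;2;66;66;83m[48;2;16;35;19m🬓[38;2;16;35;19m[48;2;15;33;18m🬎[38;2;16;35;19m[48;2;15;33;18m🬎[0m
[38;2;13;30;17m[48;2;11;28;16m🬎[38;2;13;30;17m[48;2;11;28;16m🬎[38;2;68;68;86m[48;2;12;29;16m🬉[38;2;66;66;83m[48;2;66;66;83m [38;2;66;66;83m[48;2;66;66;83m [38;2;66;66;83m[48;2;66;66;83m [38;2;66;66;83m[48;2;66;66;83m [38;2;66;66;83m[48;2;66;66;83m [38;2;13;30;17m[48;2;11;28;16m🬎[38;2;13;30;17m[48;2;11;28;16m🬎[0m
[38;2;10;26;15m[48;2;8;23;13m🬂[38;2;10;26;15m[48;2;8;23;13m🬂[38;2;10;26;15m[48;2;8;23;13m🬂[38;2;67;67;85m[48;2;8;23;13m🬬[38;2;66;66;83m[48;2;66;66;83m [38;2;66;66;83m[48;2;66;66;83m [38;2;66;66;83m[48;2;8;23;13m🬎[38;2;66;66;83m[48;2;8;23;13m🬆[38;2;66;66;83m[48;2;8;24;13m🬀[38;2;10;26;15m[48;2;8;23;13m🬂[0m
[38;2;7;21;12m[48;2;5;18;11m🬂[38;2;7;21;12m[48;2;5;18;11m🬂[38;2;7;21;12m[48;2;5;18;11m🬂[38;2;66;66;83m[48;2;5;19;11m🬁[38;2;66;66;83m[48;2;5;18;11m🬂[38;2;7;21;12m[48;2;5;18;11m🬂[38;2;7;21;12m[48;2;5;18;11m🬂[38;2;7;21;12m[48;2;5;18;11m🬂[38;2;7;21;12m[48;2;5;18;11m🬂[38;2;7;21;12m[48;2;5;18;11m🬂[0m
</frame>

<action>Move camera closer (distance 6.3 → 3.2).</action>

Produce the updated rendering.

<frame>
[38;2;66;66;83m[48;2;66;66;83m [38;2;66;66;83m[48;2;66;66;83m [38;2;66;66;83m[48;2;66;66;83m [38;2;66;66;83m[48;2;66;66;83m [38;2;66;66;83m[48;2;66;66;83m [38;2;66;66;83m[48;2;66;66;83m [38;2;66;66;83m[48;2;66;66;83m [38;2;66;66;83m[48;2;66;66;83m [38;2;66;66;83m[48;2;66;66;83m [38;2;66;66;83m[48;2;66;66;83m [0m
[38;2;66;66;83m[48;2;66;66;83m [38;2;66;66;83m[48;2;66;66;83m [38;2;66;66;83m[48;2;66;66;83m [38;2;66;66;83m[48;2;66;66;83m [38;2;66;66;83m[48;2;66;66;83m [38;2;66;66;83m[48;2;66;66;83m [38;2;66;66;83m[48;2;66;66;83m [38;2;66;66;83m[48;2;66;66;83m [38;2;66;66;83m[48;2;66;66;83m [38;2;66;66;83m[48;2;66;66;83m [0m
[38;2;66;66;83m[48;2;66;66;83m [38;2;66;66;83m[48;2;66;66;83m [38;2;66;66;83m[48;2;66;66;83m [38;2;66;66;83m[48;2;66;66;83m [38;2;66;66;83m[48;2;66;66;83m [38;2;66;66;83m[48;2;66;66;83m [38;2;66;66;83m[48;2;66;66;83m [38;2;66;66;83m[48;2;66;66;83m [38;2;66;66;83m[48;2;66;66;83m [38;2;66;66;83m[48;2;66;66;83m [0m
[38;2;66;66;83m[48;2;66;66;83m [38;2;66;66;83m[48;2;66;66;83m [38;2;66;66;83m[48;2;66;66;83m [38;2;66;66;83m[48;2;66;66;83m [38;2;66;66;83m[48;2;66;66;83m [38;2;66;66;83m[48;2;66;66;83m [38;2;66;66;83m[48;2;66;66;83m [38;2;66;66;83m[48;2;66;66;83m [38;2;66;66;83m[48;2;66;66;83m [38;2;66;66;83m[48;2;66;66;83m [0m
[38;2;66;66;83m[48;2;66;66;83m [38;2;66;66;83m[48;2;66;66;83m [38;2;66;66;83m[48;2;66;66;83m [38;2;66;66;83m[48;2;66;66;83m [38;2;66;66;83m[48;2;66;66;83m [38;2;66;66;83m[48;2;66;66;83m [38;2;66;66;83m[48;2;66;66;83m [38;2;66;66;83m[48;2;66;66;83m [38;2;66;66;83m[48;2;66;66;83m [38;2;66;66;83m[48;2;66;66;83m [0m
</frame>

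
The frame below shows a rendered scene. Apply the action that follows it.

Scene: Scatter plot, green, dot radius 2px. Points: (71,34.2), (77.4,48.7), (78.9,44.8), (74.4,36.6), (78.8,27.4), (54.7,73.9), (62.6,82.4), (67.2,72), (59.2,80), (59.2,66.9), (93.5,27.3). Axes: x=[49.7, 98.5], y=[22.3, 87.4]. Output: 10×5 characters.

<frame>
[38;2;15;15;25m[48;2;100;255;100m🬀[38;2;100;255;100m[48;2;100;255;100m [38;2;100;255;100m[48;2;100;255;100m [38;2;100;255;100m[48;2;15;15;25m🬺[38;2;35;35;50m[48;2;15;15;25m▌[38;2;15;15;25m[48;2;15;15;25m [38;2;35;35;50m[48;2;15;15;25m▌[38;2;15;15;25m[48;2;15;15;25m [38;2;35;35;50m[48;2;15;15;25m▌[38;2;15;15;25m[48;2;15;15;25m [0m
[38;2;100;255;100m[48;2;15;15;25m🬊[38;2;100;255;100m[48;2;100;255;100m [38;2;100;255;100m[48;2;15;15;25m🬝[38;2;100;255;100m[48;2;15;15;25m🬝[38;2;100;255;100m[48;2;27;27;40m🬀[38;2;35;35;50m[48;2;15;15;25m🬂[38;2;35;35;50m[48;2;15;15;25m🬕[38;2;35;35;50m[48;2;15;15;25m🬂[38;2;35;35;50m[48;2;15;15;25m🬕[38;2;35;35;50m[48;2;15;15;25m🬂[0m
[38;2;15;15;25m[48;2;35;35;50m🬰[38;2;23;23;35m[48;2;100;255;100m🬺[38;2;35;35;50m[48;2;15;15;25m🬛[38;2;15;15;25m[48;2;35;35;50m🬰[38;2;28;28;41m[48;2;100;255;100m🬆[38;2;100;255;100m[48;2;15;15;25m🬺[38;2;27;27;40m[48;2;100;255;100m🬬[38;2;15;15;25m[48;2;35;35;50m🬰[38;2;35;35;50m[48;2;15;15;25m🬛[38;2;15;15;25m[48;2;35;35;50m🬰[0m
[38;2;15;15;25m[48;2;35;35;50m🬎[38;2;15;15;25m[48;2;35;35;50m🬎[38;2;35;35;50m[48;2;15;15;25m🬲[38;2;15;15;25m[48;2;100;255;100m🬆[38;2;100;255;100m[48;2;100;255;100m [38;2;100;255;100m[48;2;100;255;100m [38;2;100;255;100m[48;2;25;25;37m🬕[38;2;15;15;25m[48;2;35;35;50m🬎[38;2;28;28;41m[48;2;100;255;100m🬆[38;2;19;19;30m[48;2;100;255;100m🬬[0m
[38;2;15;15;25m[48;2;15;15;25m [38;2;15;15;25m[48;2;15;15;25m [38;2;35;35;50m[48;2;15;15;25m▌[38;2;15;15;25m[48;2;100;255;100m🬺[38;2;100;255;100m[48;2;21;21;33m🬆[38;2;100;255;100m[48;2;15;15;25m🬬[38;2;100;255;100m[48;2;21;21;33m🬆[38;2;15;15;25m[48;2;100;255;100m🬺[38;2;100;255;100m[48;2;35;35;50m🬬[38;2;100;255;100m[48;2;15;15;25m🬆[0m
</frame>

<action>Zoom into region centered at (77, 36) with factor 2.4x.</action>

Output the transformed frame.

<frame>
[38;2;15;15;25m[48;2;15;15;25m [38;2;15;15;25m[48;2;15;15;25m [38;2;35;35;50m[48;2;15;15;25m▌[38;2;15;15;25m[48;2;100;255;100m🬺[38;2;100;255;100m[48;2;35;35;50m🬬[38;2;100;255;100m[48;2;100;255;100m [38;2;21;21;33m[48;2;100;255;100m🬊[38;2;15;15;25m[48;2;15;15;25m [38;2;35;35;50m[48;2;15;15;25m▌[38;2;15;15;25m[48;2;15;15;25m [0m
[38;2;35;35;50m[48;2;15;15;25m🬂[38;2;23;23;35m[48;2;100;255;100m🬝[38;2;35;35;50m[48;2;15;15;25m🬕[38;2;28;28;41m[48;2;100;255;100m🬆[38;2;27;27;40m[48;2;100;255;100m🬬[38;2;100;255;100m[48;2;15;15;25m🬊[38;2;100;255;100m[48;2;27;27;40m🬀[38;2;35;35;50m[48;2;15;15;25m🬂[38;2;35;35;50m[48;2;15;15;25m🬕[38;2;35;35;50m[48;2;15;15;25m🬂[0m
[38;2;19;19;30m[48;2;100;255;100m🬴[38;2;100;255;100m[48;2;100;255;100m [38;2;100;255;100m[48;2;15;15;25m🬝[38;2;100;255;100m[48;2;15;15;25m🬬[38;2;100;255;100m[48;2;28;28;41m🬆[38;2;15;15;25m[48;2;35;35;50m🬰[38;2;35;35;50m[48;2;15;15;25m🬛[38;2;15;15;25m[48;2;35;35;50m🬰[38;2;35;35;50m[48;2;15;15;25m🬛[38;2;15;15;25m[48;2;35;35;50m🬰[0m
[38;2;15;15;25m[48;2;35;35;50m🬎[38;2;23;23;35m[48;2;100;255;100m🬺[38;2;35;35;50m[48;2;15;15;25m🬲[38;2;15;15;25m[48;2;35;35;50m🬎[38;2;27;27;40m[48;2;100;255;100m🬝[38;2;15;15;25m[48;2;100;255;100m🬀[38;2;21;21;33m[48;2;100;255;100m🬊[38;2;15;15;25m[48;2;35;35;50m🬎[38;2;35;35;50m[48;2;15;15;25m🬲[38;2;15;15;25m[48;2;35;35;50m🬎[0m
[38;2;15;15;25m[48;2;15;15;25m [38;2;15;15;25m[48;2;15;15;25m [38;2;35;35;50m[48;2;15;15;25m▌[38;2;15;15;25m[48;2;15;15;25m [38;2;35;35;50m[48;2;15;15;25m▌[38;2;100;255;100m[48;2;15;15;25m🬊[38;2;100;255;100m[48;2;23;23;35m🬀[38;2;15;15;25m[48;2;15;15;25m [38;2;35;35;50m[48;2;15;15;25m▌[38;2;15;15;25m[48;2;15;15;25m [0m
</frame>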